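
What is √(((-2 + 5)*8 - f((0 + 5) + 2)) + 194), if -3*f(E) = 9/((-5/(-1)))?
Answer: √5465/5 ≈ 14.785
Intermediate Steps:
f(E) = -⅗ (f(E) = -3/((-5/(-1))) = -3/((-5*(-1))) = -3/5 = -⅓*9/5 = -⅗)
√(((-2 + 5)*8 - f((0 + 5) + 2)) + 194) = √(((-2 + 5)*8 - 1*(-⅗)) + 194) = √((3*8 + ⅗) + 194) = √((24 + ⅗) + 194) = √(123/5 + 194) = √(1093/5) = √5465/5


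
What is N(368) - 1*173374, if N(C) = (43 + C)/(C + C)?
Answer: -127602853/736 ≈ -1.7337e+5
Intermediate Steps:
N(C) = (43 + C)/(2*C) (N(C) = (43 + C)/((2*C)) = (43 + C)*(1/(2*C)) = (43 + C)/(2*C))
N(368) - 1*173374 = (½)*(43 + 368)/368 - 1*173374 = (½)*(1/368)*411 - 173374 = 411/736 - 173374 = -127602853/736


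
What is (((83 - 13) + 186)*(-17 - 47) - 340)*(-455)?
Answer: 7609420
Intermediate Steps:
(((83 - 13) + 186)*(-17 - 47) - 340)*(-455) = ((70 + 186)*(-64) - 340)*(-455) = (256*(-64) - 340)*(-455) = (-16384 - 340)*(-455) = -16724*(-455) = 7609420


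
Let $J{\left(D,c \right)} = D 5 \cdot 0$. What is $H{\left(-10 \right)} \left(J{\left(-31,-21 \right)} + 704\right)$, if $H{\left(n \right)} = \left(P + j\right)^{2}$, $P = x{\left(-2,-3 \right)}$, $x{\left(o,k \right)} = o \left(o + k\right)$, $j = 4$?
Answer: $137984$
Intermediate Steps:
$x{\left(o,k \right)} = o \left(k + o\right)$
$P = 10$ ($P = - 2 \left(-3 - 2\right) = \left(-2\right) \left(-5\right) = 10$)
$J{\left(D,c \right)} = 0$ ($J{\left(D,c \right)} = 5 D 0 = 0$)
$H{\left(n \right)} = 196$ ($H{\left(n \right)} = \left(10 + 4\right)^{2} = 14^{2} = 196$)
$H{\left(-10 \right)} \left(J{\left(-31,-21 \right)} + 704\right) = 196 \left(0 + 704\right) = 196 \cdot 704 = 137984$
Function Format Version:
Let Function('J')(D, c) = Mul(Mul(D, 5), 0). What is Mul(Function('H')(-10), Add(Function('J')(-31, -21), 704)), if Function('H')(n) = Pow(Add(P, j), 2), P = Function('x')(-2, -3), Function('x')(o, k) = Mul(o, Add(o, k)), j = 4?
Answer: 137984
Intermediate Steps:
Function('x')(o, k) = Mul(o, Add(k, o))
P = 10 (P = Mul(-2, Add(-3, -2)) = Mul(-2, -5) = 10)
Function('J')(D, c) = 0 (Function('J')(D, c) = Mul(Mul(5, D), 0) = 0)
Function('H')(n) = 196 (Function('H')(n) = Pow(Add(10, 4), 2) = Pow(14, 2) = 196)
Mul(Function('H')(-10), Add(Function('J')(-31, -21), 704)) = Mul(196, Add(0, 704)) = Mul(196, 704) = 137984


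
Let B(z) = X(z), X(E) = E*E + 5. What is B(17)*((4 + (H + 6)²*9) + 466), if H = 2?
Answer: 307524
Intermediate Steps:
X(E) = 5 + E² (X(E) = E² + 5 = 5 + E²)
B(z) = 5 + z²
B(17)*((4 + (H + 6)²*9) + 466) = (5 + 17²)*((4 + (2 + 6)²*9) + 466) = (5 + 289)*((4 + 8²*9) + 466) = 294*((4 + 64*9) + 466) = 294*((4 + 576) + 466) = 294*(580 + 466) = 294*1046 = 307524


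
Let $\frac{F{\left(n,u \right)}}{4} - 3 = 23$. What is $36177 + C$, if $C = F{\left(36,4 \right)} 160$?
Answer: $52817$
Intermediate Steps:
$F{\left(n,u \right)} = 104$ ($F{\left(n,u \right)} = 12 + 4 \cdot 23 = 12 + 92 = 104$)
$C = 16640$ ($C = 104 \cdot 160 = 16640$)
$36177 + C = 36177 + 16640 = 52817$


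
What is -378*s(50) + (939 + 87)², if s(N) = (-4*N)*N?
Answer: 4832676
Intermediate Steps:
s(N) = -4*N²
-378*s(50) + (939 + 87)² = -(-1512)*50² + (939 + 87)² = -(-1512)*2500 + 1026² = -378*(-10000) + 1052676 = 3780000 + 1052676 = 4832676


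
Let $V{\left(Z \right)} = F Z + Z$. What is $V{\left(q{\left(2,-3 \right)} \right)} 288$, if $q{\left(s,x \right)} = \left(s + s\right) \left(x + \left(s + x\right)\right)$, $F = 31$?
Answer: $-147456$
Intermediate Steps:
$q{\left(s,x \right)} = 2 s \left(s + 2 x\right)$
$V{\left(Z \right)} = 32 Z$ ($V{\left(Z \right)} = 31 Z + Z = 32 Z$)
$V{\left(q{\left(2,-3 \right)} \right)} 288 = 32 \cdot 2 \cdot 2 \left(2 + 2 \left(-3\right)\right) 288 = 32 \cdot 2 \cdot 2 \left(2 - 6\right) 288 = 32 \cdot 2 \cdot 2 \left(-4\right) 288 = 32 \left(-16\right) 288 = \left(-512\right) 288 = -147456$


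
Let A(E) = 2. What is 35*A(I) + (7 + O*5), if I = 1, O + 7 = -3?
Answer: 27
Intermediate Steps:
O = -10 (O = -7 - 3 = -10)
35*A(I) + (7 + O*5) = 35*2 + (7 - 10*5) = 70 + (7 - 50) = 70 - 43 = 27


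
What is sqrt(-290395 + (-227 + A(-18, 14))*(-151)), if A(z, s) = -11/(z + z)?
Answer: I*sqrt(9221909)/6 ≈ 506.13*I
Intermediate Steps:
A(z, s) = -11/(2*z) (A(z, s) = -11*1/(2*z) = -11/(2*z))
sqrt(-290395 + (-227 + A(-18, 14))*(-151)) = sqrt(-290395 + (-227 - 11/2/(-18))*(-151)) = sqrt(-290395 + (-227 - 11/2*(-1/18))*(-151)) = sqrt(-290395 + (-227 + 11/36)*(-151)) = sqrt(-290395 - 8161/36*(-151)) = sqrt(-290395 + 1232311/36) = sqrt(-9221909/36) = I*sqrt(9221909)/6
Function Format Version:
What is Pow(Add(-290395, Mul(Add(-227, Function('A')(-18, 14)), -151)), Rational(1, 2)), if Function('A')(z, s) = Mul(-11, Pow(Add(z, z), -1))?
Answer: Mul(Rational(1, 6), I, Pow(9221909, Rational(1, 2))) ≈ Mul(506.13, I)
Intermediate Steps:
Function('A')(z, s) = Mul(Rational(-11, 2), Pow(z, -1)) (Function('A')(z, s) = Mul(-11, Pow(Mul(2, z), -1)) = Mul(-11, Mul(Rational(1, 2), Pow(z, -1))) = Mul(Rational(-11, 2), Pow(z, -1)))
Pow(Add(-290395, Mul(Add(-227, Function('A')(-18, 14)), -151)), Rational(1, 2)) = Pow(Add(-290395, Mul(Add(-227, Mul(Rational(-11, 2), Pow(-18, -1))), -151)), Rational(1, 2)) = Pow(Add(-290395, Mul(Add(-227, Mul(Rational(-11, 2), Rational(-1, 18))), -151)), Rational(1, 2)) = Pow(Add(-290395, Mul(Add(-227, Rational(11, 36)), -151)), Rational(1, 2)) = Pow(Add(-290395, Mul(Rational(-8161, 36), -151)), Rational(1, 2)) = Pow(Add(-290395, Rational(1232311, 36)), Rational(1, 2)) = Pow(Rational(-9221909, 36), Rational(1, 2)) = Mul(Rational(1, 6), I, Pow(9221909, Rational(1, 2)))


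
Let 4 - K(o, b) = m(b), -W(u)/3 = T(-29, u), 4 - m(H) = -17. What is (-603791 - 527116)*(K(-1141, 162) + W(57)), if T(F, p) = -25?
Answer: -65592606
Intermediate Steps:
m(H) = 21 (m(H) = 4 - 1*(-17) = 4 + 17 = 21)
W(u) = 75 (W(u) = -3*(-25) = 75)
K(o, b) = -17 (K(o, b) = 4 - 1*21 = 4 - 21 = -17)
(-603791 - 527116)*(K(-1141, 162) + W(57)) = (-603791 - 527116)*(-17 + 75) = -1130907*58 = -65592606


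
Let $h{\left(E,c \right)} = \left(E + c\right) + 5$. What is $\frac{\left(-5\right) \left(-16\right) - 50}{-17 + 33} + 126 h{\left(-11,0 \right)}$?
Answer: $- \frac{6033}{8} \approx -754.13$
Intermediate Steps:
$h{\left(E,c \right)} = 5 + E + c$
$\frac{\left(-5\right) \left(-16\right) - 50}{-17 + 33} + 126 h{\left(-11,0 \right)} = \frac{\left(-5\right) \left(-16\right) - 50}{-17 + 33} + 126 \left(5 - 11 + 0\right) = \frac{80 - 50}{16} + 126 \left(-6\right) = 30 \cdot \frac{1}{16} - 756 = \frac{15}{8} - 756 = - \frac{6033}{8}$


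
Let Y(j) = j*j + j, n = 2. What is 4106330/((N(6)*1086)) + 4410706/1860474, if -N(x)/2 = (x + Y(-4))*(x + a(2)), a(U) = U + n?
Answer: -98588509711/12122848584 ≈ -8.1324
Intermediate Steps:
a(U) = 2 + U (a(U) = U + 2 = 2 + U)
Y(j) = j + j² (Y(j) = j² + j = j + j²)
N(x) = -2*(4 + x)*(12 + x) (N(x) = -2*(x - 4*(1 - 4))*(x + (2 + 2)) = -2*(x - 4*(-3))*(x + 4) = -2*(x + 12)*(4 + x) = -2*(12 + x)*(4 + x) = -2*(4 + x)*(12 + x))
4106330/((N(6)*1086)) + 4410706/1860474 = 4106330/(((-96 - 32*6 - 2*6²)*1086)) + 4410706/1860474 = 4106330/(((-96 - 192 - 2*36)*1086)) + 4410706*(1/1860474) = 4106330/(((-96 - 192 - 72)*1086)) + 2205353/930237 = 4106330/((-360*1086)) + 2205353/930237 = 4106330/(-390960) + 2205353/930237 = 4106330*(-1/390960) + 2205353/930237 = -410633/39096 + 2205353/930237 = -98588509711/12122848584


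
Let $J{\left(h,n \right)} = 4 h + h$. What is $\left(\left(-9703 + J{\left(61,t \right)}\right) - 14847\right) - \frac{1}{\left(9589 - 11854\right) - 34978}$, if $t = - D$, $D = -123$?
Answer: $- \frac{902956534}{37243} \approx -24245.0$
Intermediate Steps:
$t = 123$ ($t = \left(-1\right) \left(-123\right) = 123$)
$J{\left(h,n \right)} = 5 h$
$\left(\left(-9703 + J{\left(61,t \right)}\right) - 14847\right) - \frac{1}{\left(9589 - 11854\right) - 34978} = \left(\left(-9703 + 5 \cdot 61\right) - 14847\right) - \frac{1}{\left(9589 - 11854\right) - 34978} = \left(\left(-9703 + 305\right) - 14847\right) - \frac{1}{-2265 - 34978} = \left(-9398 - 14847\right) - \frac{1}{-37243} = -24245 - - \frac{1}{37243} = -24245 + \frac{1}{37243} = - \frac{902956534}{37243}$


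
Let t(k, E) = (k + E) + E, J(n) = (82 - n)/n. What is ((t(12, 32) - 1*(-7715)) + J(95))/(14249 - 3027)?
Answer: 370066/533045 ≈ 0.69425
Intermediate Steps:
J(n) = (82 - n)/n
t(k, E) = k + 2*E (t(k, E) = (E + k) + E = k + 2*E)
((t(12, 32) - 1*(-7715)) + J(95))/(14249 - 3027) = (((12 + 2*32) - 1*(-7715)) + (82 - 1*95)/95)/(14249 - 3027) = (((12 + 64) + 7715) + (82 - 95)/95)/11222 = ((76 + 7715) + (1/95)*(-13))*(1/11222) = (7791 - 13/95)*(1/11222) = (740132/95)*(1/11222) = 370066/533045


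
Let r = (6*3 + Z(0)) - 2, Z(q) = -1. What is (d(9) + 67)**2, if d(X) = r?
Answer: 6724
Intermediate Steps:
r = 15 (r = (6*3 - 1) - 2 = (18 - 1) - 2 = 17 - 2 = 15)
d(X) = 15
(d(9) + 67)**2 = (15 + 67)**2 = 82**2 = 6724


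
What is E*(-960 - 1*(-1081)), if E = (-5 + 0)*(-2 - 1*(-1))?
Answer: 605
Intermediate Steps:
E = 5 (E = -5*(-2 + 1) = -5*(-1) = 5)
E*(-960 - 1*(-1081)) = 5*(-960 - 1*(-1081)) = 5*(-960 + 1081) = 5*121 = 605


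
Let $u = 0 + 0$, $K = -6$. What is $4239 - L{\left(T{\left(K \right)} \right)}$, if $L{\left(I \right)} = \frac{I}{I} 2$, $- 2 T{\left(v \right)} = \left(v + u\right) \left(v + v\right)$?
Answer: $4237$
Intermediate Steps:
$u = 0$
$T{\left(v \right)} = - v^{2}$ ($T{\left(v \right)} = - \frac{\left(v + 0\right) \left(v + v\right)}{2} = - \frac{v 2 v}{2} = - \frac{2 v^{2}}{2} = - v^{2}$)
$L{\left(I \right)} = 2$ ($L{\left(I \right)} = 1 \cdot 2 = 2$)
$4239 - L{\left(T{\left(K \right)} \right)} = 4239 - 2 = 4237$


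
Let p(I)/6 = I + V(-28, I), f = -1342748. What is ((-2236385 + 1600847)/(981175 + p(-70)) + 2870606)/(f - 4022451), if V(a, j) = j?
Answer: -2814154897472/5259692361665 ≈ -0.53504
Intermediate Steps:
p(I) = 12*I (p(I) = 6*(I + I) = 6*(2*I) = 12*I)
((-2236385 + 1600847)/(981175 + p(-70)) + 2870606)/(f - 4022451) = ((-2236385 + 1600847)/(981175 + 12*(-70)) + 2870606)/(-1342748 - 4022451) = (-635538/(981175 - 840) + 2870606)/(-5365199) = (-635538/980335 + 2870606)*(-1/5365199) = (2814154897472/980335)*(-1/5365199) = -2814154897472/5259692361665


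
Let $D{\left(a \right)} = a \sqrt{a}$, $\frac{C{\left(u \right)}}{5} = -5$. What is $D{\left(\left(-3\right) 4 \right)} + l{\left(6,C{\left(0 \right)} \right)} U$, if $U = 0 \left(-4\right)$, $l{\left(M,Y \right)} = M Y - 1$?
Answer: $- 24 i \sqrt{3} \approx - 41.569 i$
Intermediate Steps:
$C{\left(u \right)} = -25$ ($C{\left(u \right)} = 5 \left(-5\right) = -25$)
$l{\left(M,Y \right)} = -1 + M Y$
$U = 0$
$D{\left(a \right)} = a^{\frac{3}{2}}$
$D{\left(\left(-3\right) 4 \right)} + l{\left(6,C{\left(0 \right)} \right)} U = \left(\left(-3\right) 4\right)^{\frac{3}{2}} + \left(-1 + 6 \left(-25\right)\right) 0 = \left(-12\right)^{\frac{3}{2}} + \left(-1 - 150\right) 0 = - 24 i \sqrt{3} - 0 = - 24 i \sqrt{3} + 0 = - 24 i \sqrt{3}$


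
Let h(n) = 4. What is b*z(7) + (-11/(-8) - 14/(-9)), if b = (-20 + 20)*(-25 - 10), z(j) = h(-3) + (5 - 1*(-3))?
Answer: 211/72 ≈ 2.9306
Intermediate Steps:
z(j) = 12 (z(j) = 4 + (5 - 1*(-3)) = 4 + (5 + 3) = 4 + 8 = 12)
b = 0 (b = 0*(-35) = 0)
b*z(7) + (-11/(-8) - 14/(-9)) = 0*12 + (-11/(-8) - 14/(-9)) = 0 + (-11*(-1/8) - 14*(-1/9)) = 0 + (11/8 + 14/9) = 0 + 211/72 = 211/72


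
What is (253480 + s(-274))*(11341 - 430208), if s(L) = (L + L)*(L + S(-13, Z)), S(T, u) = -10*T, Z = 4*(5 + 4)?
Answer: -139228039864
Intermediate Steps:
Z = 36 (Z = 4*9 = 36)
s(L) = 2*L*(130 + L) (s(L) = (L + L)*(L - 10*(-13)) = (2*L)*(L + 130) = (2*L)*(130 + L) = 2*L*(130 + L))
(253480 + s(-274))*(11341 - 430208) = (253480 + 2*(-274)*(130 - 274))*(11341 - 430208) = (253480 + 2*(-274)*(-144))*(-418867) = (253480 + 78912)*(-418867) = 332392*(-418867) = -139228039864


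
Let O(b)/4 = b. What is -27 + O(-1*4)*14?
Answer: -251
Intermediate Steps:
O(b) = 4*b
-27 + O(-1*4)*14 = -27 + (4*(-1*4))*14 = -27 + (4*(-4))*14 = -27 - 16*14 = -27 - 224 = -251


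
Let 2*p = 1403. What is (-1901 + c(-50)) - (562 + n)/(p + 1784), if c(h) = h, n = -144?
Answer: -9699257/4971 ≈ -1951.2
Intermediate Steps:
p = 1403/2 (p = (1/2)*1403 = 1403/2 ≈ 701.50)
(-1901 + c(-50)) - (562 + n)/(p + 1784) = (-1901 - 50) - (562 - 144)/(1403/2 + 1784) = -1951 - 418/4971/2 = -1951 - 418*2/4971 = -1951 - 1*836/4971 = -1951 - 836/4971 = -9699257/4971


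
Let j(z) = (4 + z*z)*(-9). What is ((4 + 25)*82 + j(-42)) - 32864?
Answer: -46398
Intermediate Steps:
j(z) = -36 - 9*z**2 (j(z) = (4 + z**2)*(-9) = -36 - 9*z**2)
((4 + 25)*82 + j(-42)) - 32864 = ((4 + 25)*82 + (-36 - 9*(-42)**2)) - 32864 = (29*82 + (-36 - 9*1764)) - 32864 = (2378 + (-36 - 15876)) - 32864 = (2378 - 15912) - 32864 = -13534 - 32864 = -46398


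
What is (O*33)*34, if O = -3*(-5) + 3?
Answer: 20196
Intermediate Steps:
O = 18 (O = 15 + 3 = 18)
(O*33)*34 = (18*33)*34 = 594*34 = 20196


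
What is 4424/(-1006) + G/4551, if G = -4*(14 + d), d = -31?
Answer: -10032608/2289153 ≈ -4.3827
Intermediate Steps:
G = 68 (G = -4*(14 - 31) = -4*(-17) = 68)
4424/(-1006) + G/4551 = 4424/(-1006) + 68/4551 = 4424*(-1/1006) + 68*(1/4551) = -2212/503 + 68/4551 = -10032608/2289153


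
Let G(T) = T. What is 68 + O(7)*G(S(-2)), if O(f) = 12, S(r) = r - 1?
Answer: 32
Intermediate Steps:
S(r) = -1 + r
68 + O(7)*G(S(-2)) = 68 + 12*(-1 - 2) = 68 + 12*(-3) = 68 - 36 = 32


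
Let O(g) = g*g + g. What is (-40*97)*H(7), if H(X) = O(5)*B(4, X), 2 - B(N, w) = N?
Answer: 232800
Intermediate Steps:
B(N, w) = 2 - N
O(g) = g + g**2 (O(g) = g**2 + g = g + g**2)
H(X) = -60 (H(X) = (5*(1 + 5))*(2 - 1*4) = (5*6)*(2 - 4) = 30*(-2) = -60)
(-40*97)*H(7) = -40*97*(-60) = -3880*(-60) = 232800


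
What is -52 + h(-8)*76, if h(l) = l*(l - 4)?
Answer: 7244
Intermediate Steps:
h(l) = l*(-4 + l)
-52 + h(-8)*76 = -52 - 8*(-4 - 8)*76 = -52 - 8*(-12)*76 = -52 + 96*76 = -52 + 7296 = 7244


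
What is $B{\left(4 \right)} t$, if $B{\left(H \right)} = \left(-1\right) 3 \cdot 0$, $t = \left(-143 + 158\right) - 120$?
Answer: $0$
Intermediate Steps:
$t = -105$ ($t = 15 - 120 = -105$)
$B{\left(H \right)} = 0$ ($B{\left(H \right)} = \left(-3\right) 0 = 0$)
$B{\left(4 \right)} t = 0 \left(-105\right) = 0$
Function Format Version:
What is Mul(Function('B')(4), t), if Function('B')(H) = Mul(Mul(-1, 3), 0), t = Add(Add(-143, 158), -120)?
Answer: 0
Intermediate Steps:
t = -105 (t = Add(15, -120) = -105)
Function('B')(H) = 0 (Function('B')(H) = Mul(-3, 0) = 0)
Mul(Function('B')(4), t) = Mul(0, -105) = 0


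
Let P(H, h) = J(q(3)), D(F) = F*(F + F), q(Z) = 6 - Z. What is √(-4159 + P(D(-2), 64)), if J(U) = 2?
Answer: I*√4157 ≈ 64.475*I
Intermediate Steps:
D(F) = 2*F² (D(F) = F*(2*F) = 2*F²)
P(H, h) = 2
√(-4159 + P(D(-2), 64)) = √(-4159 + 2) = √(-4157) = I*√4157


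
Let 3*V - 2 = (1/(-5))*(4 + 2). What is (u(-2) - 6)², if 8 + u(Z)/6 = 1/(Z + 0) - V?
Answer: 85849/25 ≈ 3434.0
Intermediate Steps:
V = 4/15 (V = ⅔ + ((1/(-5))*(4 + 2))/3 = ⅔ + ((1*(-⅕))*6)/3 = ⅔ + (-⅕*6)/3 = ⅔ + (⅓)*(-6/5) = ⅔ - ⅖ = 4/15 ≈ 0.26667)
u(Z) = -248/5 + 6/Z (u(Z) = -48 + 6*(1/(Z + 0) - 1*4/15) = -48 + 6*(1/Z - 4/15) = -48 + 6*(-4/15 + 1/Z) = -48 + (-8/5 + 6/Z) = -248/5 + 6/Z)
(u(-2) - 6)² = ((-248/5 + 6/(-2)) - 6)² = ((-248/5 + 6*(-½)) - 6)² = ((-248/5 - 3) - 6)² = (-263/5 - 6)² = (-293/5)² = 85849/25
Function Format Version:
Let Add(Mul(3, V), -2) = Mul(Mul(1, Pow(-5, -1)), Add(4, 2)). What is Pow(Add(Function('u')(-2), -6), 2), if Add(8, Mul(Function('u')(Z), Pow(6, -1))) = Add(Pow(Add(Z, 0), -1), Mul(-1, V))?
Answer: Rational(85849, 25) ≈ 3434.0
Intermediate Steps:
V = Rational(4, 15) (V = Add(Rational(2, 3), Mul(Rational(1, 3), Mul(Mul(1, Pow(-5, -1)), Add(4, 2)))) = Add(Rational(2, 3), Mul(Rational(1, 3), Mul(Mul(1, Rational(-1, 5)), 6))) = Add(Rational(2, 3), Mul(Rational(1, 3), Mul(Rational(-1, 5), 6))) = Add(Rational(2, 3), Mul(Rational(1, 3), Rational(-6, 5))) = Add(Rational(2, 3), Rational(-2, 5)) = Rational(4, 15) ≈ 0.26667)
Function('u')(Z) = Add(Rational(-248, 5), Mul(6, Pow(Z, -1))) (Function('u')(Z) = Add(-48, Mul(6, Add(Pow(Add(Z, 0), -1), Mul(-1, Rational(4, 15))))) = Add(-48, Mul(6, Add(Pow(Z, -1), Rational(-4, 15)))) = Add(-48, Mul(6, Add(Rational(-4, 15), Pow(Z, -1)))) = Add(-48, Add(Rational(-8, 5), Mul(6, Pow(Z, -1)))) = Add(Rational(-248, 5), Mul(6, Pow(Z, -1))))
Pow(Add(Function('u')(-2), -6), 2) = Pow(Add(Add(Rational(-248, 5), Mul(6, Pow(-2, -1))), -6), 2) = Pow(Add(Add(Rational(-248, 5), Mul(6, Rational(-1, 2))), -6), 2) = Pow(Add(Add(Rational(-248, 5), -3), -6), 2) = Pow(Add(Rational(-263, 5), -6), 2) = Pow(Rational(-293, 5), 2) = Rational(85849, 25)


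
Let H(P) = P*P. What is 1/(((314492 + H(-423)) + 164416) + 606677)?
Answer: 1/1264514 ≈ 7.9082e-7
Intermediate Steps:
H(P) = P**2
1/(((314492 + H(-423)) + 164416) + 606677) = 1/(((314492 + (-423)**2) + 164416) + 606677) = 1/(((314492 + 178929) + 164416) + 606677) = 1/((493421 + 164416) + 606677) = 1/(657837 + 606677) = 1/1264514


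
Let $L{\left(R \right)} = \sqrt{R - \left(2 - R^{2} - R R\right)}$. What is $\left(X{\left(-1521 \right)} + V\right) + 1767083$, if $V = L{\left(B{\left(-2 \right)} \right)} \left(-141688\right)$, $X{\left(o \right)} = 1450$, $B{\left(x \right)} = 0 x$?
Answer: $1768533 - 141688 i \sqrt{2} \approx 1.7685 \cdot 10^{6} - 2.0038 \cdot 10^{5} i$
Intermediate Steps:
$B{\left(x \right)} = 0$
$L{\left(R \right)} = \sqrt{-2 + R + 2 R^{2}}$ ($L{\left(R \right)} = \sqrt{R + \left(\left(R^{2} + R^{2}\right) - 2\right)} = \sqrt{R + \left(2 R^{2} - 2\right)} = \sqrt{R + \left(-2 + 2 R^{2}\right)} = \sqrt{-2 + R + 2 R^{2}}$)
$V = - 141688 i \sqrt{2}$ ($V = \sqrt{-2 + 0 + 2 \cdot 0^{2}} \left(-141688\right) = \sqrt{-2 + 0 + 2 \cdot 0} \left(-141688\right) = \sqrt{-2 + 0 + 0} \left(-141688\right) = \sqrt{-2} \left(-141688\right) = i \sqrt{2} \left(-141688\right) = - 141688 i \sqrt{2} \approx - 2.0038 \cdot 10^{5} i$)
$\left(X{\left(-1521 \right)} + V\right) + 1767083 = \left(1450 - 141688 i \sqrt{2}\right) + 1767083 = 1768533 - 141688 i \sqrt{2}$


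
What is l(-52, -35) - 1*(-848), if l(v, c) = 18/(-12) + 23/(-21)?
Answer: 35507/42 ≈ 845.40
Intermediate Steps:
l(v, c) = -109/42 (l(v, c) = 18*(-1/12) + 23*(-1/21) = -3/2 - 23/21 = -109/42)
l(-52, -35) - 1*(-848) = -109/42 - 1*(-848) = -109/42 + 848 = 35507/42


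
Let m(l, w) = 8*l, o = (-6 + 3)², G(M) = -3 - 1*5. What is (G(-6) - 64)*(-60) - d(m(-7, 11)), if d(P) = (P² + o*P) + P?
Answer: 1744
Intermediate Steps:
G(M) = -8 (G(M) = -3 - 5 = -8)
o = 9 (o = (-3)² = 9)
d(P) = P² + 10*P (d(P) = (P² + 9*P) + P = P² + 10*P)
(G(-6) - 64)*(-60) - d(m(-7, 11)) = (-8 - 64)*(-60) - 8*(-7)*(10 + 8*(-7)) = -72*(-60) - (-56)*(10 - 56) = 4320 - (-56)*(-46) = 4320 - 1*2576 = 4320 - 2576 = 1744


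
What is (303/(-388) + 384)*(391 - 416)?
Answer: -3717225/388 ≈ -9580.5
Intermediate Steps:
(303/(-388) + 384)*(391 - 416) = (303*(-1/388) + 384)*(-25) = (-303/388 + 384)*(-25) = (148689/388)*(-25) = -3717225/388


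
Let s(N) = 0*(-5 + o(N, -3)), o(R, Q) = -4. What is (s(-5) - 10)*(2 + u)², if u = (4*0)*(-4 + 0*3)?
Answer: -40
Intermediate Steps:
u = 0 (u = 0*(-4 + 0) = 0*(-4) = 0)
s(N) = 0 (s(N) = 0*(-5 - 4) = 0*(-9) = 0)
(s(-5) - 10)*(2 + u)² = (0 - 10)*(2 + 0)² = -10*2² = -10*4 = -40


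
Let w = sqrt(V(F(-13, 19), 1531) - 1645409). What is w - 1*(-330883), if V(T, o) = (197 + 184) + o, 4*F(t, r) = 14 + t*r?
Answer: 330883 + I*sqrt(1643497) ≈ 3.3088e+5 + 1282.0*I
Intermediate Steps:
F(t, r) = 7/2 + r*t/4 (F(t, r) = (14 + t*r)/4 = (14 + r*t)/4 = 7/2 + r*t/4)
V(T, o) = 381 + o
w = I*sqrt(1643497) (w = sqrt((381 + 1531) - 1645409) = sqrt(1912 - 1645409) = sqrt(-1643497) = I*sqrt(1643497) ≈ 1282.0*I)
w - 1*(-330883) = I*sqrt(1643497) - 1*(-330883) = I*sqrt(1643497) + 330883 = 330883 + I*sqrt(1643497)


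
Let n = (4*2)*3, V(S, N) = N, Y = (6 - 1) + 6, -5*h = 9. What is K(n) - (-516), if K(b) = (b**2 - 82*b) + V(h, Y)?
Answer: -865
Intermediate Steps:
h = -9/5 (h = -1/5*9 = -9/5 ≈ -1.8000)
Y = 11 (Y = 5 + 6 = 11)
n = 24 (n = 8*3 = 24)
K(b) = 11 + b**2 - 82*b (K(b) = (b**2 - 82*b) + 11 = 11 + b**2 - 82*b)
K(n) - (-516) = (11 + 24**2 - 82*24) - (-516) = (11 + 576 - 1968) - 1*(-516) = -1381 + 516 = -865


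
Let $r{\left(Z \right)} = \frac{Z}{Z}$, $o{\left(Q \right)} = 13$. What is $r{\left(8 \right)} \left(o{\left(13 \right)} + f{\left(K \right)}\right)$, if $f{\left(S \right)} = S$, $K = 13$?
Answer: $26$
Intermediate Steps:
$r{\left(Z \right)} = 1$
$r{\left(8 \right)} \left(o{\left(13 \right)} + f{\left(K \right)}\right) = 1 \left(13 + 13\right) = 1 \cdot 26 = 26$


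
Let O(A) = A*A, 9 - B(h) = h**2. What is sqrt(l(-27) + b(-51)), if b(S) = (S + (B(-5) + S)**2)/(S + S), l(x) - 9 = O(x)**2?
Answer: sqrt(1382188281)/51 ≈ 728.98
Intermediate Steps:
B(h) = 9 - h**2
O(A) = A**2
l(x) = 9 + x**4 (l(x) = 9 + (x**2)**2 = 9 + x**4)
b(S) = (S + (-16 + S)**2)/(2*S) (b(S) = (S + ((9 - 1*(-5)**2) + S)**2)/(S + S) = (S + ((9 - 1*25) + S)**2)/((2*S)) = (S + ((9 - 25) + S)**2)*(1/(2*S)) = (S + (-16 + S)**2)*(1/(2*S)) = (S + (-16 + S)**2)/(2*S))
sqrt(l(-27) + b(-51)) = sqrt((9 + (-27)**4) + (1/2)*(-51 + (-16 - 51)**2)/(-51)) = sqrt((9 + 531441) + (1/2)*(-1/51)*(-51 + (-67)**2)) = sqrt(531450 + (1/2)*(-1/51)*(-51 + 4489)) = sqrt(531450 + (1/2)*(-1/51)*4438) = sqrt(531450 - 2219/51) = sqrt(27101731/51) = sqrt(1382188281)/51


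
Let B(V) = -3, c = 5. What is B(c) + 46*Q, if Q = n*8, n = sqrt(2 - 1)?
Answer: 365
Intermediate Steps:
n = 1 (n = sqrt(1) = 1)
Q = 8 (Q = 1*8 = 8)
B(c) + 46*Q = -3 + 46*8 = -3 + 368 = 365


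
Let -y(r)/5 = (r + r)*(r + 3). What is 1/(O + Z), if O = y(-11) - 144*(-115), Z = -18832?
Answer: -1/3152 ≈ -0.00031726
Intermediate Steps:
y(r) = -10*r*(3 + r) (y(r) = -5*(r + r)*(r + 3) = -5*2*r*(3 + r) = -10*r*(3 + r))
O = 15680 (O = -10*(-11)*(3 - 11) - 144*(-115) = -10*(-11)*(-8) + 16560 = -880 + 16560 = 15680)
1/(O + Z) = 1/(15680 - 18832) = 1/(-3152) = -1/3152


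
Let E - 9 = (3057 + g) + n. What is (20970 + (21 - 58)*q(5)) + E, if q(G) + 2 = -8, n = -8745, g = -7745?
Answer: 7916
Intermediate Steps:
q(G) = -10 (q(G) = -2 - 8 = -10)
E = -13424 (E = 9 + ((3057 - 7745) - 8745) = 9 + (-4688 - 8745) = 9 - 13433 = -13424)
(20970 + (21 - 58)*q(5)) + E = (20970 + (21 - 58)*(-10)) - 13424 = (20970 - 37*(-10)) - 13424 = (20970 + 370) - 13424 = 21340 - 13424 = 7916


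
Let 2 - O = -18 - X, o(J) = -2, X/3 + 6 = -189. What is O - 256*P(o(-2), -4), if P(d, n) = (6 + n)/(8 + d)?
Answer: -1951/3 ≈ -650.33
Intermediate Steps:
X = -585 (X = -18 + 3*(-189) = -18 - 567 = -585)
P(d, n) = (6 + n)/(8 + d)
O = -565 (O = 2 - (-18 - 1*(-585)) = 2 - (-18 + 585) = 2 - 1*567 = 2 - 567 = -565)
O - 256*P(o(-2), -4) = -565 - 256*(6 - 4)/(8 - 2) = -565 - 256*2/6 = -565 - 128*2/3 = -565 - 256*1/3 = -565 - 256/3 = -1951/3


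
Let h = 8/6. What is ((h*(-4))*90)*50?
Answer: -24000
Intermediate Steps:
h = 4/3 (h = 8*(1/6) = 4/3 ≈ 1.3333)
((h*(-4))*90)*50 = (((4/3)*(-4))*90)*50 = -16/3*90*50 = -480*50 = -24000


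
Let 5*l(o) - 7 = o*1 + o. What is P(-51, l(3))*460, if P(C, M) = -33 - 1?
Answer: -15640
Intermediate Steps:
l(o) = 7/5 + 2*o/5 (l(o) = 7/5 + (o*1 + o)/5 = 7/5 + (o + o)/5 = 7/5 + (2*o)/5 = 7/5 + 2*o/5)
P(C, M) = -34
P(-51, l(3))*460 = -34*460 = -15640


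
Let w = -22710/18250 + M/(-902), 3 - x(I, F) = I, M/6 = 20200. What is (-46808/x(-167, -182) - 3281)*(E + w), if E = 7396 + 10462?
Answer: -4409445547801281/69961375 ≈ -6.3027e+7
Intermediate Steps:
E = 17858
M = 121200 (M = 6*20200 = 121200)
x(I, F) = 3 - I
w = -111619221/823075 (w = -22710/18250 + 121200/(-902) = -22710*1/18250 + 121200*(-1/902) = -2271/1825 - 60600/451 = -111619221/823075 ≈ -135.61)
(-46808/x(-167, -182) - 3281)*(E + w) = (-46808/(3 - 1*(-167)) - 3281)*(17858 - 111619221/823075) = (-46808/(3 + 167) - 3281)*(14586854129/823075) = (-46808/170 - 3281)*(14586854129/823075) = (-46808*1/170 - 3281)*(14586854129/823075) = (-23404/85 - 3281)*(14586854129/823075) = -302289/85*14586854129/823075 = -4409445547801281/69961375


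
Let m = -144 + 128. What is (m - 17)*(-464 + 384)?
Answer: 2640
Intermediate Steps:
m = -16
(m - 17)*(-464 + 384) = (-16 - 17)*(-464 + 384) = -33*(-80) = 2640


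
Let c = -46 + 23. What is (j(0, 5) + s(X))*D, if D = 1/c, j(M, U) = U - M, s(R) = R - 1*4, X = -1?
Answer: 0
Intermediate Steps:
s(R) = -4 + R (s(R) = R - 4 = -4 + R)
c = -23
D = -1/23 (D = 1/(-23) = -1/23 ≈ -0.043478)
(j(0, 5) + s(X))*D = ((5 - 1*0) + (-4 - 1))*(-1/23) = ((5 + 0) - 5)*(-1/23) = (5 - 5)*(-1/23) = 0*(-1/23) = 0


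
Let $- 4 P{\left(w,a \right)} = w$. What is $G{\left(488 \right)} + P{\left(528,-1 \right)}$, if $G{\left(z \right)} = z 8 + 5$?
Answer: $3777$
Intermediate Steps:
$G{\left(z \right)} = 5 + 8 z$ ($G{\left(z \right)} = 8 z + 5 = 5 + 8 z$)
$P{\left(w,a \right)} = - \frac{w}{4}$
$G{\left(488 \right)} + P{\left(528,-1 \right)} = \left(5 + 8 \cdot 488\right) - 132 = \left(5 + 3904\right) - 132 = 3909 - 132 = 3777$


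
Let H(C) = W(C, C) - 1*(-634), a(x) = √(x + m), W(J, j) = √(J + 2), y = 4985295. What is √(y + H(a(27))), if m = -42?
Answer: √(4985929 + √(2 + I*√15)) ≈ 2232.9 + 0.e-4*I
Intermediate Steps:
W(J, j) = √(2 + J)
a(x) = √(-42 + x) (a(x) = √(x - 42) = √(-42 + x))
H(C) = 634 + √(2 + C) (H(C) = √(2 + C) - 1*(-634) = √(2 + C) + 634 = 634 + √(2 + C))
√(y + H(a(27))) = √(4985295 + (634 + √(2 + √(-42 + 27)))) = √(4985295 + (634 + √(2 + √(-15)))) = √(4985295 + (634 + √(2 + I*√15))) = √(4985929 + √(2 + I*√15))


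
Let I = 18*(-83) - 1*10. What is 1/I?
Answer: -1/1504 ≈ -0.00066489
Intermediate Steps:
I = -1504 (I = -1494 - 10 = -1504)
1/I = 1/(-1504) = -1/1504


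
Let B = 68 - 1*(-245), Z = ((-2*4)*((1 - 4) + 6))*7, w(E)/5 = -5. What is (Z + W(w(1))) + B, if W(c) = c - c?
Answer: 145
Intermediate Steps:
w(E) = -25 (w(E) = 5*(-5) = -25)
W(c) = 0
Z = -168 (Z = -8*(-3 + 6)*7 = -8*3*7 = -24*7 = -168)
B = 313 (B = 68 + 245 = 313)
(Z + W(w(1))) + B = (-168 + 0) + 313 = -168 + 313 = 145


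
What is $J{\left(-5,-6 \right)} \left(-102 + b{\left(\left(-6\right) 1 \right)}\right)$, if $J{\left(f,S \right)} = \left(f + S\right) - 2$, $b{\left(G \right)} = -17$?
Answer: $1547$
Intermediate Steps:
$J{\left(f,S \right)} = -2 + S + f$ ($J{\left(f,S \right)} = \left(S + f\right) - 2 = -2 + S + f$)
$J{\left(-5,-6 \right)} \left(-102 + b{\left(\left(-6\right) 1 \right)}\right) = \left(-2 - 6 - 5\right) \left(-102 - 17\right) = \left(-13\right) \left(-119\right) = 1547$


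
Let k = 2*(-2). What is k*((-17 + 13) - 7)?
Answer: 44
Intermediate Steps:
k = -4
k*((-17 + 13) - 7) = -4*((-17 + 13) - 7) = -4*(-4 - 7) = -4*(-11) = 44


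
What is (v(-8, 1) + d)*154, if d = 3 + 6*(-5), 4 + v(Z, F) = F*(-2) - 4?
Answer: -5698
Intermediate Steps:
v(Z, F) = -8 - 2*F (v(Z, F) = -4 + (F*(-2) - 4) = -4 + (-2*F - 4) = -4 + (-4 - 2*F) = -8 - 2*F)
d = -27 (d = 3 - 30 = -27)
(v(-8, 1) + d)*154 = ((-8 - 2*1) - 27)*154 = ((-8 - 2) - 27)*154 = (-10 - 27)*154 = -37*154 = -5698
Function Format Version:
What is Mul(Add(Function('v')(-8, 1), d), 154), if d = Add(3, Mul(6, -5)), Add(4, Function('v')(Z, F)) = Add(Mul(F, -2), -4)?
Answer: -5698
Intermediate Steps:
Function('v')(Z, F) = Add(-8, Mul(-2, F)) (Function('v')(Z, F) = Add(-4, Add(Mul(F, -2), -4)) = Add(-4, Add(Mul(-2, F), -4)) = Add(-4, Add(-4, Mul(-2, F))) = Add(-8, Mul(-2, F)))
d = -27 (d = Add(3, -30) = -27)
Mul(Add(Function('v')(-8, 1), d), 154) = Mul(Add(Add(-8, Mul(-2, 1)), -27), 154) = Mul(Add(Add(-8, -2), -27), 154) = Mul(Add(-10, -27), 154) = Mul(-37, 154) = -5698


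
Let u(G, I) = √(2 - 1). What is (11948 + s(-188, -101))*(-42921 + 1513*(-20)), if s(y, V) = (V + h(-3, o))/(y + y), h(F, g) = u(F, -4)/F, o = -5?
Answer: -123288469786/141 ≈ -8.7439e+8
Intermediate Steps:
u(G, I) = 1 (u(G, I) = √1 = 1)
h(F, g) = 1/F
s(y, V) = (-⅓ + V)/(2*y) (s(y, V) = (V + 1/(-3))/(y + y) = (V - ⅓)/((2*y)) = (-⅓ + V)*(1/(2*y)) = (-⅓ + V)/(2*y))
(11948 + s(-188, -101))*(-42921 + 1513*(-20)) = (11948 + (⅙)*(-1 + 3*(-101))/(-188))*(-42921 + 1513*(-20)) = (11948 + (⅙)*(-1/188)*(-1 - 303))*(-42921 - 30260) = (11948 + (⅙)*(-1/188)*(-304))*(-73181) = (11948 + 38/141)*(-73181) = (1684706/141)*(-73181) = -123288469786/141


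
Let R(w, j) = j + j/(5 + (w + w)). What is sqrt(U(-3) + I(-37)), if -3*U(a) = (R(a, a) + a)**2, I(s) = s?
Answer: 2*I*sqrt(10) ≈ 6.3246*I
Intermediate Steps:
R(w, j) = j + j/(5 + 2*w)
U(a) = -(a + 2*a*(3 + a)/(5 + 2*a))**2/3 (U(a) = -(2*a*(3 + a)/(5 + 2*a) + a)**2/3 = -(a + 2*a*(3 + a)/(5 + 2*a))**2/3)
sqrt(U(-3) + I(-37)) = sqrt(-1/3*(-3)**2*(11 + 4*(-3))**2/(5 + 2*(-3))**2 - 37) = sqrt(-1/3*9*(11 - 12)**2/(5 - 6)**2 - 37) = sqrt(-1/3*9*(-1)**2/(-1)**2 - 37) = sqrt(-1/3*9*1*1 - 37) = sqrt(-3 - 37) = sqrt(-40) = 2*I*sqrt(10)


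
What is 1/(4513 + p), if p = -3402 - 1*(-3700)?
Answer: 1/4811 ≈ 0.00020786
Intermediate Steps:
p = 298 (p = -3402 + 3700 = 298)
1/(4513 + p) = 1/(4513 + 298) = 1/4811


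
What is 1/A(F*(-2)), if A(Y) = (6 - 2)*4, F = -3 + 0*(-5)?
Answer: 1/16 ≈ 0.062500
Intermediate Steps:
F = -3 (F = -3 + 0 = -3)
A(Y) = 16 (A(Y) = 4*4 = 16)
1/A(F*(-2)) = 1/16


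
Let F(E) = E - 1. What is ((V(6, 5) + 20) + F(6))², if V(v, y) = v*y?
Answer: 3025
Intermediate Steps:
F(E) = -1 + E
((V(6, 5) + 20) + F(6))² = ((6*5 + 20) + (-1 + 6))² = ((30 + 20) + 5)² = (50 + 5)² = 55² = 3025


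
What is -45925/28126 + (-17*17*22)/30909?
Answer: -1598320933/869346534 ≈ -1.8385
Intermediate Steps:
-45925/28126 + (-17*17*22)/30909 = -45925*1/28126 - 289*22*(1/30909) = -45925/28126 - 6358*1/30909 = -45925/28126 - 6358/30909 = -1598320933/869346534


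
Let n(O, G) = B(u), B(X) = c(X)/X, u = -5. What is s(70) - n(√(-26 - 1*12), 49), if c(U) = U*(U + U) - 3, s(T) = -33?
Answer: -118/5 ≈ -23.600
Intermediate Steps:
c(U) = -3 + 2*U² (c(U) = U*(2*U) - 3 = 2*U² - 3 = -3 + 2*U²)
B(X) = (-3 + 2*X²)/X
n(O, G) = -47/5 (n(O, G) = -3/(-5) + 2*(-5) = -3*(-⅕) - 10 = ⅗ - 10 = -47/5)
s(70) - n(√(-26 - 1*12), 49) = -33 - 1*(-47/5) = -33 + 47/5 = -118/5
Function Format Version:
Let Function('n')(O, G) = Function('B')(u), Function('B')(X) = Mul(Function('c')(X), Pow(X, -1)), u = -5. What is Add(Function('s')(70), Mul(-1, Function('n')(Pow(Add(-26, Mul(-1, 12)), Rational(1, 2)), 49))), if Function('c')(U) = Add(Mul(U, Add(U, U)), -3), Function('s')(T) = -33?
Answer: Rational(-118, 5) ≈ -23.600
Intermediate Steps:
Function('c')(U) = Add(-3, Mul(2, Pow(U, 2))) (Function('c')(U) = Add(Mul(U, Mul(2, U)), -3) = Add(Mul(2, Pow(U, 2)), -3) = Add(-3, Mul(2, Pow(U, 2))))
Function('B')(X) = Mul(Pow(X, -1), Add(-3, Mul(2, Pow(X, 2)))) (Function('B')(X) = Mul(Add(-3, Mul(2, Pow(X, 2))), Pow(X, -1)) = Mul(Pow(X, -1), Add(-3, Mul(2, Pow(X, 2)))))
Function('n')(O, G) = Rational(-47, 5) (Function('n')(O, G) = Add(Mul(-3, Pow(-5, -1)), Mul(2, -5)) = Add(Mul(-3, Rational(-1, 5)), -10) = Add(Rational(3, 5), -10) = Rational(-47, 5))
Add(Function('s')(70), Mul(-1, Function('n')(Pow(Add(-26, Mul(-1, 12)), Rational(1, 2)), 49))) = Add(-33, Mul(-1, Rational(-47, 5))) = Add(-33, Rational(47, 5)) = Rational(-118, 5)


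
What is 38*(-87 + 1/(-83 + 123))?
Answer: -66101/20 ≈ -3305.1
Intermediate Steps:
38*(-87 + 1/(-83 + 123)) = 38*(-87 + 1/40) = 38*(-3479/40) = -66101/20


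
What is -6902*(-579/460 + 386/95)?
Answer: -84587461/4370 ≈ -19356.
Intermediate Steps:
-6902*(-579/460 + 386/95) = -6902*24511/8740 = -84587461/4370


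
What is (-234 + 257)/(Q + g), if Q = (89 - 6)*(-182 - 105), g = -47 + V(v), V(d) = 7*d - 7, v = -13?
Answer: -1/1042 ≈ -0.00095969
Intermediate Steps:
V(d) = -7 + 7*d
g = -145 (g = -47 + (-7 + 7*(-13)) = -47 + (-7 - 91) = -47 - 98 = -145)
Q = -23821 (Q = 83*(-287) = -23821)
(-234 + 257)/(Q + g) = (-234 + 257)/(-23821 - 145) = 23/(-23966) = 23*(-1/23966) = -1/1042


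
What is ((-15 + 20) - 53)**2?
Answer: 2304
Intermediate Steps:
((-15 + 20) - 53)**2 = (5 - 53)**2 = (-48)**2 = 2304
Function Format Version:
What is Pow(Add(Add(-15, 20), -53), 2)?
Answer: 2304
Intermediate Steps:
Pow(Add(Add(-15, 20), -53), 2) = Pow(Add(5, -53), 2) = Pow(-48, 2) = 2304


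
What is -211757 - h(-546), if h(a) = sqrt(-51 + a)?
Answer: -211757 - I*sqrt(597) ≈ -2.1176e+5 - 24.434*I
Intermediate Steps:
-211757 - h(-546) = -211757 - sqrt(-51 - 546) = -211757 - sqrt(-597) = -211757 - I*sqrt(597)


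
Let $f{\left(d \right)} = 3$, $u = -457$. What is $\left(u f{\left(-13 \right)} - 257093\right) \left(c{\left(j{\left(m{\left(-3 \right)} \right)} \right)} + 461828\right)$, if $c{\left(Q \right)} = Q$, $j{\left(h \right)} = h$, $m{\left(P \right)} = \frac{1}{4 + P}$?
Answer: $-119366170656$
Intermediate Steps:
$\left(u f{\left(-13 \right)} - 257093\right) \left(c{\left(j{\left(m{\left(-3 \right)} \right)} \right)} + 461828\right) = \left(\left(-457\right) 3 - 257093\right) \left(\frac{1}{4 - 3} + 461828\right) = \left(-1371 - 257093\right) \left(1^{-1} + 461828\right) = - 258464 \left(1 + 461828\right) = \left(-258464\right) 461829 = -119366170656$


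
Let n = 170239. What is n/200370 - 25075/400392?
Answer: 10523009323/13371090840 ≈ 0.78700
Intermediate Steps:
n/200370 - 25075/400392 = 170239/200370 - 25075/400392 = 10523009323/13371090840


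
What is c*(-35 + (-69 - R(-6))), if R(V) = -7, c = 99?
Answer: -9603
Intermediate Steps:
c*(-35 + (-69 - R(-6))) = 99*(-35 + (-69 - 1*(-7))) = 99*(-35 + (-69 + 7)) = 99*(-35 - 62) = 99*(-97) = -9603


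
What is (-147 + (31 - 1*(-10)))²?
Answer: 11236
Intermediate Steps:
(-147 + (31 - 1*(-10)))² = (-147 + (31 + 10))² = (-147 + 41)² = (-106)² = 11236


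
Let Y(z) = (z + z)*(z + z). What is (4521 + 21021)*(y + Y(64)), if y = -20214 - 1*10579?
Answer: -368034678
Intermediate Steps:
Y(z) = 4*z**2 (Y(z) = (2*z)*(2*z) = 4*z**2)
y = -30793 (y = -20214 - 10579 = -30793)
(4521 + 21021)*(y + Y(64)) = (4521 + 21021)*(-30793 + 4*64**2) = 25542*(-30793 + 4*4096) = 25542*(-30793 + 16384) = 25542*(-14409) = -368034678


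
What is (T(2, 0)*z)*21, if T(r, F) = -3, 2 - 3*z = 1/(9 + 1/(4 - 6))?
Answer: -672/17 ≈ -39.529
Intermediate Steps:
z = 32/51 (z = ⅔ - 1/(3*(9 + 1/(4 - 6))) = ⅔ - 1/(3*(9 + 1/(-2))) = ⅔ - 1/(3*(9 - ½)) = ⅔ - 1/(3*17/2) = ⅔ - ⅓*2/17 = ⅔ - 2/51 = 32/51 ≈ 0.62745)
(T(2, 0)*z)*21 = -3*32/51*21 = -32/17*21 = -672/17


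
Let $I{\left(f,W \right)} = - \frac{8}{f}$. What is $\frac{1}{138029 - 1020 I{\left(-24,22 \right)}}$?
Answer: $\frac{1}{137689} \approx 7.2627 \cdot 10^{-6}$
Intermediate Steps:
$\frac{1}{138029 - 1020 I{\left(-24,22 \right)}} = \frac{1}{138029 - 1020 \left(- \frac{8}{-24}\right)} = \frac{1}{138029 - 1020 \left(\left(-8\right) \left(- \frac{1}{24}\right)\right)} = \frac{1}{138029 - 340} = \frac{1}{137689}$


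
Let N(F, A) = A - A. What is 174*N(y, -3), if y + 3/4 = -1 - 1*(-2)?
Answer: 0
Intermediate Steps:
y = ¼ (y = -¾ + (-1 - 1*(-2)) = -¾ + (-1 + 2) = -¾ + 1 = ¼ ≈ 0.25000)
N(F, A) = 0
174*N(y, -3) = 174*0 = 0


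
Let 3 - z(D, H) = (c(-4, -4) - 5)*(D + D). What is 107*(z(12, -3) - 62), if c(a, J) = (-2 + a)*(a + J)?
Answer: -116737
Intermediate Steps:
c(a, J) = (-2 + a)*(J + a)
z(D, H) = 3 - 86*D (z(D, H) = 3 - (((-4)² - 2*(-4) - 2*(-4) - 4*(-4)) - 5)*(D + D) = 3 - ((16 + 8 + 8 + 16) - 5)*2*D = 3 - (48 - 5)*2*D = 3 - 43*2*D = 3 - 86*D)
107*(z(12, -3) - 62) = 107*((3 - 86*12) - 62) = 107*((3 - 1032) - 62) = 107*(-1029 - 62) = 107*(-1091) = -116737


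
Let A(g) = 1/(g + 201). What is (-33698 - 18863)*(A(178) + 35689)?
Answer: -710947024052/379 ≈ -1.8758e+9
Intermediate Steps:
A(g) = 1/(201 + g)
(-33698 - 18863)*(A(178) + 35689) = (-33698 - 18863)*(1/(201 + 178) + 35689) = -52561*(1/379 + 35689) = -52561*13526132/379 = -710947024052/379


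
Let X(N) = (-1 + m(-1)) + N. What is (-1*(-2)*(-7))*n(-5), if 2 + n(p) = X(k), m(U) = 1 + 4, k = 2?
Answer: -56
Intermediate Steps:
m(U) = 5
X(N) = 4 + N (X(N) = (-1 + 5) + N = 4 + N)
n(p) = 4 (n(p) = -2 + (4 + 2) = -2 + 6 = 4)
(-1*(-2)*(-7))*n(-5) = (-1*(-2)*(-7))*4 = (2*(-7))*4 = -14*4 = -56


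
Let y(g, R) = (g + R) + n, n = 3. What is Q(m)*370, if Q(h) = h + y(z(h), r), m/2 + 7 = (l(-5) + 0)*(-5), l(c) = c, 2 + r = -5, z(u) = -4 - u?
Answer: -2960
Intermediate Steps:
r = -7 (r = -2 - 5 = -7)
y(g, R) = 3 + R + g (y(g, R) = (g + R) + 3 = (R + g) + 3 = 3 + R + g)
m = 36 (m = -14 + 2*((-5 + 0)*(-5)) = -14 + 2*(-5*(-5)) = -14 + 2*25 = -14 + 50 = 36)
Q(h) = -8 (Q(h) = h + (3 - 7 + (-4 - h)) = h + (-8 - h) = -8)
Q(m)*370 = -8*370 = -2960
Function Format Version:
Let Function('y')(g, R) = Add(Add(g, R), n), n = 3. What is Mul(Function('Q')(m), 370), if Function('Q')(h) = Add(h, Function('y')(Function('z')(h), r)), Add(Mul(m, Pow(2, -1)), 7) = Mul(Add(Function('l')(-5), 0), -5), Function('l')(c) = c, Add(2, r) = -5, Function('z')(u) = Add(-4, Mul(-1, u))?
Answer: -2960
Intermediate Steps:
r = -7 (r = Add(-2, -5) = -7)
Function('y')(g, R) = Add(3, R, g) (Function('y')(g, R) = Add(Add(g, R), 3) = Add(Add(R, g), 3) = Add(3, R, g))
m = 36 (m = Add(-14, Mul(2, Mul(Add(-5, 0), -5))) = Add(-14, Mul(2, Mul(-5, -5))) = Add(-14, Mul(2, 25)) = Add(-14, 50) = 36)
Function('Q')(h) = -8 (Function('Q')(h) = Add(h, Add(3, -7, Add(-4, Mul(-1, h)))) = Add(h, Add(-8, Mul(-1, h))) = -8)
Mul(Function('Q')(m), 370) = Mul(-8, 370) = -2960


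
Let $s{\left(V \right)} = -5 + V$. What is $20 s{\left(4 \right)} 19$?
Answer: $-380$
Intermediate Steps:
$20 s{\left(4 \right)} 19 = 20 \left(-5 + 4\right) 19 = 20 \left(-1\right) 19 = \left(-20\right) 19 = -380$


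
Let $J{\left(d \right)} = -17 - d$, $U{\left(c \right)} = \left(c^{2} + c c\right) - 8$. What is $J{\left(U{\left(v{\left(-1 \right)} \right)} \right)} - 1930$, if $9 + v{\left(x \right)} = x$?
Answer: $-2139$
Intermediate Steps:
$v{\left(x \right)} = -9 + x$
$U{\left(c \right)} = -8 + 2 c^{2}$ ($U{\left(c \right)} = \left(c^{2} + c^{2}\right) - 8 = 2 c^{2} - 8 = -8 + 2 c^{2}$)
$J{\left(U{\left(v{\left(-1 \right)} \right)} \right)} - 1930 = \left(-17 - \left(-8 + 2 \left(-9 - 1\right)^{2}\right)\right) - 1930 = \left(-17 - \left(-8 + 2 \left(-10\right)^{2}\right)\right) - 1930 = \left(-17 - \left(-8 + 2 \cdot 100\right)\right) - 1930 = \left(-17 - \left(-8 + 200\right)\right) - 1930 = \left(-17 - 192\right) - 1930 = -209 - 1930 = -2139$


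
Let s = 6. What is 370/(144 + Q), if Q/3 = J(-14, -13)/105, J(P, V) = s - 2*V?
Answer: 6475/2536 ≈ 2.5532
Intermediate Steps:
J(P, V) = 6 - 2*V
Q = 32/35 (Q = 3*((6 - 2*(-13))/105) = 3*((6 + 26)*(1/105)) = 3*(32*(1/105)) = 3*(32/105) = 32/35 ≈ 0.91429)
370/(144 + Q) = 370/(144 + 32/35) = 370/(5072/35) = (35/5072)*370 = 6475/2536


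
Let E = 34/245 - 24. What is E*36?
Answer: -210456/245 ≈ -859.00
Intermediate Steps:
E = -5846/245 (E = 34*(1/245) - 24 = 34/245 - 24 = -5846/245 ≈ -23.861)
E*36 = -5846/245*36 = -210456/245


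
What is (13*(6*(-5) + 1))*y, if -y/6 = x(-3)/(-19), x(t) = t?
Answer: 6786/19 ≈ 357.16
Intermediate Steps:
y = -18/19 (y = -(-18)/(-19) = -(-18)*(-1)/19 = -6*3/19 = -18/19 ≈ -0.94737)
(13*(6*(-5) + 1))*y = (13*(6*(-5) + 1))*(-18/19) = (13*(-30 + 1))*(-18/19) = (13*(-29))*(-18/19) = -377*(-18/19) = 6786/19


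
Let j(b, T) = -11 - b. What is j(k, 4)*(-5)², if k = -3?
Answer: -200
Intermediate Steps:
j(k, 4)*(-5)² = (-11 - 1*(-3))*(-5)² = (-11 + 3)*25 = -8*25 = -200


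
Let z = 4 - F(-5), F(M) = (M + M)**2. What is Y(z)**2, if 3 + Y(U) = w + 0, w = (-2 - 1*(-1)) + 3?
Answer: 1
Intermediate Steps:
F(M) = 4*M**2 (F(M) = (2*M)**2 = 4*M**2)
w = 2 (w = (-2 + 1) + 3 = -1 + 3 = 2)
z = -96 (z = 4 - 4*(-5)**2 = 4 - 4*25 = 4 - 1*100 = 4 - 100 = -96)
Y(U) = -1 (Y(U) = -3 + (2 + 0) = -3 + 2 = -1)
Y(z)**2 = (-1)**2 = 1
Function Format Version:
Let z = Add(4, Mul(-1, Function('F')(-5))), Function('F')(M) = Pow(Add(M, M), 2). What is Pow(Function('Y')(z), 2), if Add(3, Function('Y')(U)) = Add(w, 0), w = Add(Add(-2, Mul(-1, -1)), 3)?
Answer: 1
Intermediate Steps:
Function('F')(M) = Mul(4, Pow(M, 2)) (Function('F')(M) = Pow(Mul(2, M), 2) = Mul(4, Pow(M, 2)))
w = 2 (w = Add(Add(-2, 1), 3) = Add(-1, 3) = 2)
z = -96 (z = Add(4, Mul(-1, Mul(4, Pow(-5, 2)))) = Add(4, Mul(-1, Mul(4, 25))) = Add(4, Mul(-1, 100)) = Add(4, -100) = -96)
Function('Y')(U) = -1 (Function('Y')(U) = Add(-3, Add(2, 0)) = Add(-3, 2) = -1)
Pow(Function('Y')(z), 2) = Pow(-1, 2) = 1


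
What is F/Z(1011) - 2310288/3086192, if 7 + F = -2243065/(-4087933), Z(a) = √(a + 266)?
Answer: -144393/192887 - 26372466*√1277/5220290441 ≈ -0.92912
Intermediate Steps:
Z(a) = √(266 + a)
F = -26372466/4087933 (F = -7 - 2243065/(-4087933) = -7 - 2243065*(-1/4087933) = -7 + 2243065/4087933 = -26372466/4087933 ≈ -6.4513)
F/Z(1011) - 2310288/3086192 = -26372466/(4087933*√(266 + 1011)) - 2310288/3086192 = -26372466*√1277/1277/4087933 - 2310288*1/3086192 = -26372466*√1277/5220290441 - 144393/192887 = -144393/192887 - 26372466*√1277/5220290441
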